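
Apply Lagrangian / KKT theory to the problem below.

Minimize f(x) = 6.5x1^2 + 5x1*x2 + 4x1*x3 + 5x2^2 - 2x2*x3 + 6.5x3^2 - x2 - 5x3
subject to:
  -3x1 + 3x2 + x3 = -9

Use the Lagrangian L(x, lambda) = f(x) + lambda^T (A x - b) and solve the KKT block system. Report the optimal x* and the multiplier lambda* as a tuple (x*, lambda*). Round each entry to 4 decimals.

Form the Lagrangian:
  L(x, lambda) = (1/2) x^T Q x + c^T x + lambda^T (A x - b)
Stationarity (grad_x L = 0): Q x + c + A^T lambda = 0.
Primal feasibility: A x = b.

This gives the KKT block system:
  [ Q   A^T ] [ x     ]   [-c ]
  [ A    0  ] [ lambda ] = [ b ]

Solving the linear system:
  x*      = (1.3511, -1.4918, -0.4714)
  lambda* = (2.7399)
  f(x*)   = 14.2539

x* = (1.3511, -1.4918, -0.4714), lambda* = (2.7399)


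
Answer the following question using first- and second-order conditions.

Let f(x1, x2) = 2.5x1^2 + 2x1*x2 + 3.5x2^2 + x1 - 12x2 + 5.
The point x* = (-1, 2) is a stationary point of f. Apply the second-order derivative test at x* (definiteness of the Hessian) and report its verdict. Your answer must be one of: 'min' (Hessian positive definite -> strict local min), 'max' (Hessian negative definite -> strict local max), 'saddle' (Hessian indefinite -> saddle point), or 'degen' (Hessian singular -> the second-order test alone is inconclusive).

Compute the Hessian H = grad^2 f:
  H = [[5, 2], [2, 7]]
Verify stationarity: grad f(x*) = H x* + g = (0, 0).
Eigenvalues of H: 3.7639, 8.2361.
Both eigenvalues > 0, so H is positive definite -> x* is a strict local min.

min


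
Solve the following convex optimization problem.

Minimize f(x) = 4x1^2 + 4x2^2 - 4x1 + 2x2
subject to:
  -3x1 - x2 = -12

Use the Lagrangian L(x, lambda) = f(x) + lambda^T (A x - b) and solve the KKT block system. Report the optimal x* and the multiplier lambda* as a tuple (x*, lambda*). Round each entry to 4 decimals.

Form the Lagrangian:
  L(x, lambda) = (1/2) x^T Q x + c^T x + lambda^T (A x - b)
Stationarity (grad_x L = 0): Q x + c + A^T lambda = 0.
Primal feasibility: A x = b.

This gives the KKT block system:
  [ Q   A^T ] [ x     ]   [-c ]
  [ A    0  ] [ lambda ] = [ b ]

Solving the linear system:
  x*      = (3.725, 0.825)
  lambda* = (8.6)
  f(x*)   = 44.975

x* = (3.725, 0.825), lambda* = (8.6)


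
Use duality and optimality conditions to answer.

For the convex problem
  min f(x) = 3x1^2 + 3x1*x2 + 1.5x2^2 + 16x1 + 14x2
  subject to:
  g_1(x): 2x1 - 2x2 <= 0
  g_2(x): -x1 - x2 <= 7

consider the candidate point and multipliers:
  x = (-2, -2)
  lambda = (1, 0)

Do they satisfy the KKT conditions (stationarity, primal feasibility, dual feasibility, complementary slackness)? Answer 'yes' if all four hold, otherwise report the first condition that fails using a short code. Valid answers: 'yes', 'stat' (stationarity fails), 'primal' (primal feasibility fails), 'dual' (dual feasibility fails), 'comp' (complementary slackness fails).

Gradient of f: grad f(x) = Q x + c = (-2, 2)
Constraint values g_i(x) = a_i^T x - b_i:
  g_1((-2, -2)) = 0
  g_2((-2, -2)) = -3
Stationarity residual: grad f(x) + sum_i lambda_i a_i = (0, 0)
  -> stationarity OK
Primal feasibility (all g_i <= 0): OK
Dual feasibility (all lambda_i >= 0): OK
Complementary slackness (lambda_i * g_i(x) = 0 for all i): OK

Verdict: yes, KKT holds.

yes


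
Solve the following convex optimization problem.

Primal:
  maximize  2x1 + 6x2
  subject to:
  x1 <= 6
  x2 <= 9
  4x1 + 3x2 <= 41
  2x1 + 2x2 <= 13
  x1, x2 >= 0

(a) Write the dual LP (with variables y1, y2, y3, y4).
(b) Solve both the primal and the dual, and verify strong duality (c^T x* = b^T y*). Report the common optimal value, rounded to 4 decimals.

The standard primal-dual pair for 'max c^T x s.t. A x <= b, x >= 0' is:
  Dual:  min b^T y  s.t.  A^T y >= c,  y >= 0.

So the dual LP is:
  minimize  6y1 + 9y2 + 41y3 + 13y4
  subject to:
    y1 + 4y3 + 2y4 >= 2
    y2 + 3y3 + 2y4 >= 6
    y1, y2, y3, y4 >= 0

Solving the primal: x* = (0, 6.5).
  primal value c^T x* = 39.
Solving the dual: y* = (0, 0, 0, 3).
  dual value b^T y* = 39.
Strong duality: c^T x* = b^T y*. Confirmed.

39


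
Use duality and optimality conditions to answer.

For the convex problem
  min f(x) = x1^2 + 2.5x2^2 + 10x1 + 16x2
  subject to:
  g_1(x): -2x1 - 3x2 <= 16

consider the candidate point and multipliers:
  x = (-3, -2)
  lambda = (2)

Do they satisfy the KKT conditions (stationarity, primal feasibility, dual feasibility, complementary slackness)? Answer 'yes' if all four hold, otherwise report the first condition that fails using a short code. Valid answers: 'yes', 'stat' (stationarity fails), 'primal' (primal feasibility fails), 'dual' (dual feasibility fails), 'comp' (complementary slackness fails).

Gradient of f: grad f(x) = Q x + c = (4, 6)
Constraint values g_i(x) = a_i^T x - b_i:
  g_1((-3, -2)) = -4
Stationarity residual: grad f(x) + sum_i lambda_i a_i = (0, 0)
  -> stationarity OK
Primal feasibility (all g_i <= 0): OK
Dual feasibility (all lambda_i >= 0): OK
Complementary slackness (lambda_i * g_i(x) = 0 for all i): FAILS

Verdict: the first failing condition is complementary_slackness -> comp.

comp


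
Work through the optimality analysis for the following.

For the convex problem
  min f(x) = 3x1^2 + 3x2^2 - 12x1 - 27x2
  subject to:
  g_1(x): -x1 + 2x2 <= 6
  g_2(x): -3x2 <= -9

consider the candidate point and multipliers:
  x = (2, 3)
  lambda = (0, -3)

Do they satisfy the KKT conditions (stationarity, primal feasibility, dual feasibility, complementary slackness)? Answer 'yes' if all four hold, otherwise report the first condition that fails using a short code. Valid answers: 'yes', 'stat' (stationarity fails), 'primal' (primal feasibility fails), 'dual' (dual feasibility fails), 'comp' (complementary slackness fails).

Gradient of f: grad f(x) = Q x + c = (0, -9)
Constraint values g_i(x) = a_i^T x - b_i:
  g_1((2, 3)) = -2
  g_2((2, 3)) = 0
Stationarity residual: grad f(x) + sum_i lambda_i a_i = (0, 0)
  -> stationarity OK
Primal feasibility (all g_i <= 0): OK
Dual feasibility (all lambda_i >= 0): FAILS
Complementary slackness (lambda_i * g_i(x) = 0 for all i): OK

Verdict: the first failing condition is dual_feasibility -> dual.

dual


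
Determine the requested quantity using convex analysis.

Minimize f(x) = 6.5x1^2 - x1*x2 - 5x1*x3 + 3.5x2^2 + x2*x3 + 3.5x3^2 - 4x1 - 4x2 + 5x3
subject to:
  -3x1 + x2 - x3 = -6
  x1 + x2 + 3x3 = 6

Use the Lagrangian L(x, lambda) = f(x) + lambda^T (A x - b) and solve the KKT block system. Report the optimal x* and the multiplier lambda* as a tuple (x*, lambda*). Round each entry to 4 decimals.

Form the Lagrangian:
  L(x, lambda) = (1/2) x^T Q x + c^T x + lambda^T (A x - b)
Stationarity (grad_x L = 0): Q x + c + A^T lambda = 0.
Primal feasibility: A x = b.

This gives the KKT block system:
  [ Q   A^T ] [ x     ]   [-c ]
  [ A    0  ] [ lambda ] = [ b ]

Solving the linear system:
  x*      = (1.66, 0.32, 1.34)
  lambda* = (3.16, -1.08)
  f(x*)   = 12.11

x* = (1.66, 0.32, 1.34), lambda* = (3.16, -1.08)


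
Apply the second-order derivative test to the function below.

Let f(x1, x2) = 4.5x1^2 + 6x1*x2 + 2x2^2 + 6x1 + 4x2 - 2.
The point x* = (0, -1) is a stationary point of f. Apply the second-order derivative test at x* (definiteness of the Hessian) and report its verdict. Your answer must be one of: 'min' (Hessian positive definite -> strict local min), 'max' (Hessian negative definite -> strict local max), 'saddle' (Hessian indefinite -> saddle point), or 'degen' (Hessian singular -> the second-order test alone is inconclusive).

Compute the Hessian H = grad^2 f:
  H = [[9, 6], [6, 4]]
Verify stationarity: grad f(x*) = H x* + g = (0, 0).
Eigenvalues of H: 0, 13.
H has a zero eigenvalue (singular; positive semidefinite but not definite), so H is neither positive definite, negative definite, nor indefinite. The second-order test alone is inconclusive -> degen.
(Indeed, f is constant along the null direction of H through x*, so x* is not a strict local extremum.)

degen


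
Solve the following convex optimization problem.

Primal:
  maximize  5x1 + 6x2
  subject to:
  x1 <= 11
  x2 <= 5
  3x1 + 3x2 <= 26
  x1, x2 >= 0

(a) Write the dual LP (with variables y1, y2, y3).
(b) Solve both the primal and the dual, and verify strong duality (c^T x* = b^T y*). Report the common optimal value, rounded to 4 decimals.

The standard primal-dual pair for 'max c^T x s.t. A x <= b, x >= 0' is:
  Dual:  min b^T y  s.t.  A^T y >= c,  y >= 0.

So the dual LP is:
  minimize  11y1 + 5y2 + 26y3
  subject to:
    y1 + 3y3 >= 5
    y2 + 3y3 >= 6
    y1, y2, y3 >= 0

Solving the primal: x* = (3.6667, 5).
  primal value c^T x* = 48.3333.
Solving the dual: y* = (0, 1, 1.6667).
  dual value b^T y* = 48.3333.
Strong duality: c^T x* = b^T y*. Confirmed.

48.3333


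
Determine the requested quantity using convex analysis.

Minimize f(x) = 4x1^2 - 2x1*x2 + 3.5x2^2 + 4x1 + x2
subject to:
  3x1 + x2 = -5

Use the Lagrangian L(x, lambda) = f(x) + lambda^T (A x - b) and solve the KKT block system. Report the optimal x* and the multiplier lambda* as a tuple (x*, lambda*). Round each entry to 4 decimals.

Form the Lagrangian:
  L(x, lambda) = (1/2) x^T Q x + c^T x + lambda^T (A x - b)
Stationarity (grad_x L = 0): Q x + c + A^T lambda = 0.
Primal feasibility: A x = b.

This gives the KKT block system:
  [ Q   A^T ] [ x     ]   [-c ]
  [ A    0  ] [ lambda ] = [ b ]

Solving the linear system:
  x*      = (-1.3976, -0.8072)
  lambda* = (1.8554)
  f(x*)   = 1.4398

x* = (-1.3976, -0.8072), lambda* = (1.8554)


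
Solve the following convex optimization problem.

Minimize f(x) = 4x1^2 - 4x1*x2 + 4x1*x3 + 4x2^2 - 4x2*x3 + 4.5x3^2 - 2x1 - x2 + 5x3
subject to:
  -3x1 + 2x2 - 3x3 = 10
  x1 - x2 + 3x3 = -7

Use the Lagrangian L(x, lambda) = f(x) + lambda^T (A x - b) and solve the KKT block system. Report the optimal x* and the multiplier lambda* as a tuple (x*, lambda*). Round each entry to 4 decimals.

Form the Lagrangian:
  L(x, lambda) = (1/2) x^T Q x + c^T x + lambda^T (A x - b)
Stationarity (grad_x L = 0): Q x + c + A^T lambda = 0.
Primal feasibility: A x = b.

This gives the KKT block system:
  [ Q   A^T ] [ x     ]   [-c ]
  [ A    0  ] [ lambda ] = [ b ]

Solving the linear system:
  x*      = (-1.3881, 0.2239, -1.796)
  lambda* = (-7.6567, -1.7861)
  f(x*)   = 28.8184

x* = (-1.3881, 0.2239, -1.796), lambda* = (-7.6567, -1.7861)


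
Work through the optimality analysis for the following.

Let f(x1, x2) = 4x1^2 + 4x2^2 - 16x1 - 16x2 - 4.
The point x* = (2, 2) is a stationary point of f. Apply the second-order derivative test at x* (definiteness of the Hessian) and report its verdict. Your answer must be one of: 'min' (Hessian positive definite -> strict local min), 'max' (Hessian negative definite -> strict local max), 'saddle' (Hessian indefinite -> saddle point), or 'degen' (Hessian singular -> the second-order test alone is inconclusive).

Compute the Hessian H = grad^2 f:
  H = [[8, 0], [0, 8]]
Verify stationarity: grad f(x*) = H x* + g = (0, 0).
Eigenvalues of H: 8, 8.
Both eigenvalues > 0, so H is positive definite -> x* is a strict local min.

min


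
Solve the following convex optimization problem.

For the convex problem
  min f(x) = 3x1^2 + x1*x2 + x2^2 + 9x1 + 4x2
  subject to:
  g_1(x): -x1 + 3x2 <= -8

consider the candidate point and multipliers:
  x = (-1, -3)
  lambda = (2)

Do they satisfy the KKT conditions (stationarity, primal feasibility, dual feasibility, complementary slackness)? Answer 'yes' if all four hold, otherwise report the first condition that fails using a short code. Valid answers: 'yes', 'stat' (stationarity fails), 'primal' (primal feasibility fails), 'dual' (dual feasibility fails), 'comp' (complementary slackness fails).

Gradient of f: grad f(x) = Q x + c = (0, -3)
Constraint values g_i(x) = a_i^T x - b_i:
  g_1((-1, -3)) = 0
Stationarity residual: grad f(x) + sum_i lambda_i a_i = (-2, 3)
  -> stationarity FAILS
Primal feasibility (all g_i <= 0): OK
Dual feasibility (all lambda_i >= 0): OK
Complementary slackness (lambda_i * g_i(x) = 0 for all i): OK

Verdict: the first failing condition is stationarity -> stat.

stat


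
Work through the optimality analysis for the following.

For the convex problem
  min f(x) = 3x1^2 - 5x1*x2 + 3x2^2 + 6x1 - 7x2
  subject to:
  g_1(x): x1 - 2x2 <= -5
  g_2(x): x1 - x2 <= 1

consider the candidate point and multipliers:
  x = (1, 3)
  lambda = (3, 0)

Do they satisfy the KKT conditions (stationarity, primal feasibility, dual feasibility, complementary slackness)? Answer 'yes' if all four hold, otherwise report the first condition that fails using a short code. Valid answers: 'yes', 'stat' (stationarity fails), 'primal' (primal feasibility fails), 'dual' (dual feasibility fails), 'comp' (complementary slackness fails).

Gradient of f: grad f(x) = Q x + c = (-3, 6)
Constraint values g_i(x) = a_i^T x - b_i:
  g_1((1, 3)) = 0
  g_2((1, 3)) = -3
Stationarity residual: grad f(x) + sum_i lambda_i a_i = (0, 0)
  -> stationarity OK
Primal feasibility (all g_i <= 0): OK
Dual feasibility (all lambda_i >= 0): OK
Complementary slackness (lambda_i * g_i(x) = 0 for all i): OK

Verdict: yes, KKT holds.

yes


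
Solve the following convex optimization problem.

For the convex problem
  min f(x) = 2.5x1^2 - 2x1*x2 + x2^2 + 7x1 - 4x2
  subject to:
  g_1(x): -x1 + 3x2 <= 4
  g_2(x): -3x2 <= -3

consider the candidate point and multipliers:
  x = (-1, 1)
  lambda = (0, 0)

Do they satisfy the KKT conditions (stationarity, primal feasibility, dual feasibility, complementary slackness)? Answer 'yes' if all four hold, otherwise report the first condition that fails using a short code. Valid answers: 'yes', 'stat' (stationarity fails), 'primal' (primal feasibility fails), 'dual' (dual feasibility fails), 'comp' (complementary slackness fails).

Gradient of f: grad f(x) = Q x + c = (0, 0)
Constraint values g_i(x) = a_i^T x - b_i:
  g_1((-1, 1)) = 0
  g_2((-1, 1)) = 0
Stationarity residual: grad f(x) + sum_i lambda_i a_i = (0, 0)
  -> stationarity OK
Primal feasibility (all g_i <= 0): OK
Dual feasibility (all lambda_i >= 0): OK
Complementary slackness (lambda_i * g_i(x) = 0 for all i): OK

Verdict: yes, KKT holds.

yes


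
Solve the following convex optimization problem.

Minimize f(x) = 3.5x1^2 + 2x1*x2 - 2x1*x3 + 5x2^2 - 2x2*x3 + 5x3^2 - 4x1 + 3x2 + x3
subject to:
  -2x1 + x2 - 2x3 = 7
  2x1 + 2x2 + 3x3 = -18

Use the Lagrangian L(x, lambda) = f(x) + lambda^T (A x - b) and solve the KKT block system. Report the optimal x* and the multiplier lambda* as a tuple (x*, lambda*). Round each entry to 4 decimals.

Form the Lagrangian:
  L(x, lambda) = (1/2) x^T Q x + c^T x + lambda^T (A x - b)
Stationarity (grad_x L = 0): Q x + c + A^T lambda = 0.
Primal feasibility: A x = b.

This gives the KKT block system:
  [ Q   A^T ] [ x     ]   [-c ]
  [ A    0  ] [ lambda ] = [ b ]

Solving the linear system:
  x*      = (-1.5862, -2.5961, -3.2118)
  lambda* = (1.9458, 8.8818)
  f(x*)   = 70.798

x* = (-1.5862, -2.5961, -3.2118), lambda* = (1.9458, 8.8818)


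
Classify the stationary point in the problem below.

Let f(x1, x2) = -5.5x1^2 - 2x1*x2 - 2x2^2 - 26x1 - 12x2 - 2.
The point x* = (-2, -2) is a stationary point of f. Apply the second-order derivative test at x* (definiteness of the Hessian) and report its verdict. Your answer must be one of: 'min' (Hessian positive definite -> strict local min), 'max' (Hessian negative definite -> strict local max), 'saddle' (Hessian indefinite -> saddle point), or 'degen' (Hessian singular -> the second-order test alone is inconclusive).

Compute the Hessian H = grad^2 f:
  H = [[-11, -2], [-2, -4]]
Verify stationarity: grad f(x*) = H x* + g = (0, 0).
Eigenvalues of H: -11.5311, -3.4689.
Both eigenvalues < 0, so H is negative definite -> x* is a strict local max.

max


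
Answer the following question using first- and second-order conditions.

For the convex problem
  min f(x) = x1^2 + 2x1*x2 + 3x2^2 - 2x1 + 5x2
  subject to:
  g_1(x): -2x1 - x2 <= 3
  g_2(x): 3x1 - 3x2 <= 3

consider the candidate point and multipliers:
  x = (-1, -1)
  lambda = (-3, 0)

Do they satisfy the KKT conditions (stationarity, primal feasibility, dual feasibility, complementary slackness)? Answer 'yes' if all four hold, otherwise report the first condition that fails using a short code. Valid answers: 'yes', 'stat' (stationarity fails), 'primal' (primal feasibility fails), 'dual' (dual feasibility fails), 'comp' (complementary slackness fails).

Gradient of f: grad f(x) = Q x + c = (-6, -3)
Constraint values g_i(x) = a_i^T x - b_i:
  g_1((-1, -1)) = 0
  g_2((-1, -1)) = -3
Stationarity residual: grad f(x) + sum_i lambda_i a_i = (0, 0)
  -> stationarity OK
Primal feasibility (all g_i <= 0): OK
Dual feasibility (all lambda_i >= 0): FAILS
Complementary slackness (lambda_i * g_i(x) = 0 for all i): OK

Verdict: the first failing condition is dual_feasibility -> dual.

dual


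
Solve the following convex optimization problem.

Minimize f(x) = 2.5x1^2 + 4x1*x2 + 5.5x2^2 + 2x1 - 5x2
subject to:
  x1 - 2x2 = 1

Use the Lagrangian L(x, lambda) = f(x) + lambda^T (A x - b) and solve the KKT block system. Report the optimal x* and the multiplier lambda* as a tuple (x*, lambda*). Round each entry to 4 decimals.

Form the Lagrangian:
  L(x, lambda) = (1/2) x^T Q x + c^T x + lambda^T (A x - b)
Stationarity (grad_x L = 0): Q x + c + A^T lambda = 0.
Primal feasibility: A x = b.

This gives the KKT block system:
  [ Q   A^T ] [ x     ]   [-c ]
  [ A    0  ] [ lambda ] = [ b ]

Solving the linear system:
  x*      = (0.4468, -0.2766)
  lambda* = (-3.1277)
  f(x*)   = 2.7021

x* = (0.4468, -0.2766), lambda* = (-3.1277)


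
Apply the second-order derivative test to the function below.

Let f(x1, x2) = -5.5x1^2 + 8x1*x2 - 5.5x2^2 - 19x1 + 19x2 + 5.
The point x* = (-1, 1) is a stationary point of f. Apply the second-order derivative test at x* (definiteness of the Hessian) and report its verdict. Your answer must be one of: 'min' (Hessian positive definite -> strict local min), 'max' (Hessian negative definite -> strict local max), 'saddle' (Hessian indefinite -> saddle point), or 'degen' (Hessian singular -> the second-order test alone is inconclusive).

Compute the Hessian H = grad^2 f:
  H = [[-11, 8], [8, -11]]
Verify stationarity: grad f(x*) = H x* + g = (0, 0).
Eigenvalues of H: -19, -3.
Both eigenvalues < 0, so H is negative definite -> x* is a strict local max.

max


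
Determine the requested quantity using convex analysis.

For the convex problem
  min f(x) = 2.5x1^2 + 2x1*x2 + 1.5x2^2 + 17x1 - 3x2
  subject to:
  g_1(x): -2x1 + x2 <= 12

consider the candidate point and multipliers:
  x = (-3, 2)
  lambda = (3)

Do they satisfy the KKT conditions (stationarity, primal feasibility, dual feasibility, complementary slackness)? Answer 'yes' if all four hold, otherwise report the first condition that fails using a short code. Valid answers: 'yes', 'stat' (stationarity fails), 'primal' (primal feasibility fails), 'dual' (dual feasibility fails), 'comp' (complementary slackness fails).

Gradient of f: grad f(x) = Q x + c = (6, -3)
Constraint values g_i(x) = a_i^T x - b_i:
  g_1((-3, 2)) = -4
Stationarity residual: grad f(x) + sum_i lambda_i a_i = (0, 0)
  -> stationarity OK
Primal feasibility (all g_i <= 0): OK
Dual feasibility (all lambda_i >= 0): OK
Complementary slackness (lambda_i * g_i(x) = 0 for all i): FAILS

Verdict: the first failing condition is complementary_slackness -> comp.

comp


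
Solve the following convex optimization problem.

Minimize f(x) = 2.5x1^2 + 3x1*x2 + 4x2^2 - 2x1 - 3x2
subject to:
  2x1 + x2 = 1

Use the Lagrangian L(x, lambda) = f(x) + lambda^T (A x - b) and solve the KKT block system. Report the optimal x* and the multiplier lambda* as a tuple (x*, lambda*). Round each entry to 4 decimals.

Form the Lagrangian:
  L(x, lambda) = (1/2) x^T Q x + c^T x + lambda^T (A x - b)
Stationarity (grad_x L = 0): Q x + c + A^T lambda = 0.
Primal feasibility: A x = b.

This gives the KKT block system:
  [ Q   A^T ] [ x     ]   [-c ]
  [ A    0  ] [ lambda ] = [ b ]

Solving the linear system:
  x*      = (0.36, 0.28)
  lambda* = (-0.32)
  f(x*)   = -0.62

x* = (0.36, 0.28), lambda* = (-0.32)


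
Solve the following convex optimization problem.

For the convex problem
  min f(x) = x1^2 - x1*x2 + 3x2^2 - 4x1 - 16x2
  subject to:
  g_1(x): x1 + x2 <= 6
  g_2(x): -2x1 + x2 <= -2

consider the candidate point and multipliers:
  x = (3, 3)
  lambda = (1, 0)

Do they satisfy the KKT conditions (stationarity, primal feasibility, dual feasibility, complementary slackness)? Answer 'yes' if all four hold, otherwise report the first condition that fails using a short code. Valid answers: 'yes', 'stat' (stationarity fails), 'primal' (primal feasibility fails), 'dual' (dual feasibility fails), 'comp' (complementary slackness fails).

Gradient of f: grad f(x) = Q x + c = (-1, -1)
Constraint values g_i(x) = a_i^T x - b_i:
  g_1((3, 3)) = 0
  g_2((3, 3)) = -1
Stationarity residual: grad f(x) + sum_i lambda_i a_i = (0, 0)
  -> stationarity OK
Primal feasibility (all g_i <= 0): OK
Dual feasibility (all lambda_i >= 0): OK
Complementary slackness (lambda_i * g_i(x) = 0 for all i): OK

Verdict: yes, KKT holds.

yes


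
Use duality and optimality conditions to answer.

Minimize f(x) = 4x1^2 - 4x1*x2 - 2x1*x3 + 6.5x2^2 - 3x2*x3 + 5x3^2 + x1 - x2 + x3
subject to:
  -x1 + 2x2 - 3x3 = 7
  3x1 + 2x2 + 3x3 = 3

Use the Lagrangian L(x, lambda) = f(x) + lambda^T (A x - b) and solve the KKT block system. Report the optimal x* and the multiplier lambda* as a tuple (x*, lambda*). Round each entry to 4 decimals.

Form the Lagrangian:
  L(x, lambda) = (1/2) x^T Q x + c^T x + lambda^T (A x - b)
Stationarity (grad_x L = 0): Q x + c + A^T lambda = 0.
Primal feasibility: A x = b.

This gives the KKT block system:
  [ Q   A^T ] [ x     ]   [-c ]
  [ A    0  ] [ lambda ] = [ b ]

Solving the linear system:
  x*      = (0.7681, 2.116, -1.1787)
  lambda* = (-9.8547, -3.631)
  f(x*)   = 38.6746

x* = (0.7681, 2.116, -1.1787), lambda* = (-9.8547, -3.631)


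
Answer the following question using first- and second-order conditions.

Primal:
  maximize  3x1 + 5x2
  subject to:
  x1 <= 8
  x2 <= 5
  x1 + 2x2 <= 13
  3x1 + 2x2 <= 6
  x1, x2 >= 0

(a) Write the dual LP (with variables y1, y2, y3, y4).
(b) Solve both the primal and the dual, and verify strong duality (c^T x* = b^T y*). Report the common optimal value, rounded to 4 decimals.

The standard primal-dual pair for 'max c^T x s.t. A x <= b, x >= 0' is:
  Dual:  min b^T y  s.t.  A^T y >= c,  y >= 0.

So the dual LP is:
  minimize  8y1 + 5y2 + 13y3 + 6y4
  subject to:
    y1 + y3 + 3y4 >= 3
    y2 + 2y3 + 2y4 >= 5
    y1, y2, y3, y4 >= 0

Solving the primal: x* = (0, 3).
  primal value c^T x* = 15.
Solving the dual: y* = (0, 0, 0, 2.5).
  dual value b^T y* = 15.
Strong duality: c^T x* = b^T y*. Confirmed.

15


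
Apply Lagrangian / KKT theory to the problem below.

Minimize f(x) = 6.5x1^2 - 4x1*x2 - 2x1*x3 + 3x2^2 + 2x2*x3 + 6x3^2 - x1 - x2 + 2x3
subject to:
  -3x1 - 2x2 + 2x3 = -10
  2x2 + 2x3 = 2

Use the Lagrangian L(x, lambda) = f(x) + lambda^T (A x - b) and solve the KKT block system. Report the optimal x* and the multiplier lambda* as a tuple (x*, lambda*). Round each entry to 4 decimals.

Form the Lagrangian:
  L(x, lambda) = (1/2) x^T Q x + c^T x + lambda^T (A x - b)
Stationarity (grad_x L = 0): Q x + c + A^T lambda = 0.
Primal feasibility: A x = b.

This gives the KKT block system:
  [ Q   A^T ] [ x     ]   [-c ]
  [ A    0  ] [ lambda ] = [ b ]

Solving the linear system:
  x*      = (1.288, 2.034, -1.034)
  lambda* = (3.2251, 1.233)
  f(x*)   = 12.1976

x* = (1.288, 2.034, -1.034), lambda* = (3.2251, 1.233)


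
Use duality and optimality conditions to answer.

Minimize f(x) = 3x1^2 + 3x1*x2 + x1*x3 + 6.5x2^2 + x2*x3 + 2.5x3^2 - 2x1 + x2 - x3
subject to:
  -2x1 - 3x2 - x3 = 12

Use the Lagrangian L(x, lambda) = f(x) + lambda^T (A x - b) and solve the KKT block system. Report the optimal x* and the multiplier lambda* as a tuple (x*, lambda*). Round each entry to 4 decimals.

Form the Lagrangian:
  L(x, lambda) = (1/2) x^T Q x + c^T x + lambda^T (A x - b)
Stationarity (grad_x L = 0): Q x + c + A^T lambda = 0.
Primal feasibility: A x = b.

This gives the KKT block system:
  [ Q   A^T ] [ x     ]   [-c ]
  [ A    0  ] [ lambda ] = [ b ]

Solving the linear system:
  x*      = (-2.2222, -2.1111, -1.2222)
  lambda* = (-11.4444)
  f(x*)   = 70.4444

x* = (-2.2222, -2.1111, -1.2222), lambda* = (-11.4444)


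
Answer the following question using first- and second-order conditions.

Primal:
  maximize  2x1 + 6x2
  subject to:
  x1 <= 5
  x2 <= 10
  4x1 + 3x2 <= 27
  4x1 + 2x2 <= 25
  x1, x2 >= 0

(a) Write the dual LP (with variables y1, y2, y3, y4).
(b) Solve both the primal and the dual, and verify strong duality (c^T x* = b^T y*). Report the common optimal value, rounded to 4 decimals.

The standard primal-dual pair for 'max c^T x s.t. A x <= b, x >= 0' is:
  Dual:  min b^T y  s.t.  A^T y >= c,  y >= 0.

So the dual LP is:
  minimize  5y1 + 10y2 + 27y3 + 25y4
  subject to:
    y1 + 4y3 + 4y4 >= 2
    y2 + 3y3 + 2y4 >= 6
    y1, y2, y3, y4 >= 0

Solving the primal: x* = (0, 9).
  primal value c^T x* = 54.
Solving the dual: y* = (0, 0, 2, 0).
  dual value b^T y* = 54.
Strong duality: c^T x* = b^T y*. Confirmed.

54


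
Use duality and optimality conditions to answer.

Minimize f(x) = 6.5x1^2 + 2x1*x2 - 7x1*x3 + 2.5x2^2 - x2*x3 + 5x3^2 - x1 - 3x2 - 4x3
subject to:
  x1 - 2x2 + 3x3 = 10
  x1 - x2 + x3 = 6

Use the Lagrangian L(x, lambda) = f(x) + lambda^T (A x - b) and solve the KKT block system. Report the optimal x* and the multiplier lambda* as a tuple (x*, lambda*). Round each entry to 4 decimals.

Form the Lagrangian:
  L(x, lambda) = (1/2) x^T Q x + c^T x + lambda^T (A x - b)
Stationarity (grad_x L = 0): Q x + c + A^T lambda = 0.
Primal feasibility: A x = b.

This gives the KKT block system:
  [ Q   A^T ] [ x     ]   [-c ]
  [ A    0  ] [ lambda ] = [ b ]

Solving the linear system:
  x*      = (3.0606, -1.8788, 1.0606)
  lambda* = (20.2727, -47.8788)
  f(x*)   = 41.4394

x* = (3.0606, -1.8788, 1.0606), lambda* = (20.2727, -47.8788)


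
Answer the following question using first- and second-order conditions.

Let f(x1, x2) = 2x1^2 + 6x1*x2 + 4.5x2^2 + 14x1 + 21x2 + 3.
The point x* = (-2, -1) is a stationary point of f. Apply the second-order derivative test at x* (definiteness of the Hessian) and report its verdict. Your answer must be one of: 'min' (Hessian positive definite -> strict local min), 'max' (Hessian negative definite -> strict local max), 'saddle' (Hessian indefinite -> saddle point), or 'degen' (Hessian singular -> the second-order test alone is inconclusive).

Compute the Hessian H = grad^2 f:
  H = [[4, 6], [6, 9]]
Verify stationarity: grad f(x*) = H x* + g = (0, 0).
Eigenvalues of H: 0, 13.
H has a zero eigenvalue (singular; positive semidefinite but not definite), so H is neither positive definite, negative definite, nor indefinite. The second-order test alone is inconclusive -> degen.
(Indeed, f is constant along the null direction of H through x*, so x* is not a strict local extremum.)

degen


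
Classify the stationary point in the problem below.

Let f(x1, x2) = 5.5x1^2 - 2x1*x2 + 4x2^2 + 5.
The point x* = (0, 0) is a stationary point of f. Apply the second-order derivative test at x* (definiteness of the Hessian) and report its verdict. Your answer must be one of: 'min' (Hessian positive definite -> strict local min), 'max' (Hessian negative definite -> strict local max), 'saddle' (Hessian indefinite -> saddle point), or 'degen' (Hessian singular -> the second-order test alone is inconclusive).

Compute the Hessian H = grad^2 f:
  H = [[11, -2], [-2, 8]]
Verify stationarity: grad f(x*) = H x* + g = (0, 0).
Eigenvalues of H: 7, 12.
Both eigenvalues > 0, so H is positive definite -> x* is a strict local min.

min


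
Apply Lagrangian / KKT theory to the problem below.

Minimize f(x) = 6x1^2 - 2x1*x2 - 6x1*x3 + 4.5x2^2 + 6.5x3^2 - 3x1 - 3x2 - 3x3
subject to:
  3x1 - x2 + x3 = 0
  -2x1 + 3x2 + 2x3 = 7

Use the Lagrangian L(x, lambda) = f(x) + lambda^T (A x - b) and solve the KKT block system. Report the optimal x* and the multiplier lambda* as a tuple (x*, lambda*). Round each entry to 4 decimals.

Form the Lagrangian:
  L(x, lambda) = (1/2) x^T Q x + c^T x + lambda^T (A x - b)
Stationarity (grad_x L = 0): Q x + c + A^T lambda = 0.
Primal feasibility: A x = b.

This gives the KKT block system:
  [ Q   A^T ] [ x     ]   [-c ]
  [ A    0  ] [ lambda ] = [ b ]

Solving the linear system:
  x*      = (0.2837, 1.8539, 1.0028)
  lambda* = (0.2465, -4.2905)
  f(x*)   = 10.306

x* = (0.2837, 1.8539, 1.0028), lambda* = (0.2465, -4.2905)


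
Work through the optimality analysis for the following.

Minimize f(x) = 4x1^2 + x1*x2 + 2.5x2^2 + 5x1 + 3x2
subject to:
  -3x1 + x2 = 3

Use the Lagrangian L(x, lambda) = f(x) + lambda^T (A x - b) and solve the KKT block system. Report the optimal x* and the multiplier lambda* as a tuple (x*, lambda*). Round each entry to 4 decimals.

Form the Lagrangian:
  L(x, lambda) = (1/2) x^T Q x + c^T x + lambda^T (A x - b)
Stationarity (grad_x L = 0): Q x + c + A^T lambda = 0.
Primal feasibility: A x = b.

This gives the KKT block system:
  [ Q   A^T ] [ x     ]   [-c ]
  [ A    0  ] [ lambda ] = [ b ]

Solving the linear system:
  x*      = (-1.0508, -0.1525)
  lambda* = (-1.1864)
  f(x*)   = -1.0763

x* = (-1.0508, -0.1525), lambda* = (-1.1864)


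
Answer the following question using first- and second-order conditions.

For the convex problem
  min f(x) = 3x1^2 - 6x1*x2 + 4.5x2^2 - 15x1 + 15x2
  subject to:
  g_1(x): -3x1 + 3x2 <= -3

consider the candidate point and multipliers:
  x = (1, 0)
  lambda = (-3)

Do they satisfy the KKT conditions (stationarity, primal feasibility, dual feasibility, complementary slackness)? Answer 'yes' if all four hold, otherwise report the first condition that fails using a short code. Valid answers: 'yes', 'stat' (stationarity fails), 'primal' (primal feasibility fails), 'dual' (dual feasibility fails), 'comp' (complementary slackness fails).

Gradient of f: grad f(x) = Q x + c = (-9, 9)
Constraint values g_i(x) = a_i^T x - b_i:
  g_1((1, 0)) = 0
Stationarity residual: grad f(x) + sum_i lambda_i a_i = (0, 0)
  -> stationarity OK
Primal feasibility (all g_i <= 0): OK
Dual feasibility (all lambda_i >= 0): FAILS
Complementary slackness (lambda_i * g_i(x) = 0 for all i): OK

Verdict: the first failing condition is dual_feasibility -> dual.

dual


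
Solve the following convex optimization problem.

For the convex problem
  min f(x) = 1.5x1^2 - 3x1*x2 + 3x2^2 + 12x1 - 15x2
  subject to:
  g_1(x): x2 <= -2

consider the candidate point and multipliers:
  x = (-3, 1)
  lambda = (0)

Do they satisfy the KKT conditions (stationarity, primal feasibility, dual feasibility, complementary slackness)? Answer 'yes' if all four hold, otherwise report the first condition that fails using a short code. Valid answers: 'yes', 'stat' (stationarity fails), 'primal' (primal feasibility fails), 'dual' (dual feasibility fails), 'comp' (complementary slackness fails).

Gradient of f: grad f(x) = Q x + c = (0, 0)
Constraint values g_i(x) = a_i^T x - b_i:
  g_1((-3, 1)) = 3
Stationarity residual: grad f(x) + sum_i lambda_i a_i = (0, 0)
  -> stationarity OK
Primal feasibility (all g_i <= 0): FAILS
Dual feasibility (all lambda_i >= 0): OK
Complementary slackness (lambda_i * g_i(x) = 0 for all i): OK

Verdict: the first failing condition is primal_feasibility -> primal.

primal


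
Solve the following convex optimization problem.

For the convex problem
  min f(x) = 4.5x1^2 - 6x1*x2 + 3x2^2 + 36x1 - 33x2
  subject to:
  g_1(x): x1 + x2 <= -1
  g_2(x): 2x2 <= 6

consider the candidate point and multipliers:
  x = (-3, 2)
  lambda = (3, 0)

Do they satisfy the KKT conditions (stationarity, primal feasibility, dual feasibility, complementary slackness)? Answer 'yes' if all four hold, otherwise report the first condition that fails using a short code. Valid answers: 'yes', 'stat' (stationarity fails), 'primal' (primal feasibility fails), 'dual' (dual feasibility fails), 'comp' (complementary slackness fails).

Gradient of f: grad f(x) = Q x + c = (-3, -3)
Constraint values g_i(x) = a_i^T x - b_i:
  g_1((-3, 2)) = 0
  g_2((-3, 2)) = -2
Stationarity residual: grad f(x) + sum_i lambda_i a_i = (0, 0)
  -> stationarity OK
Primal feasibility (all g_i <= 0): OK
Dual feasibility (all lambda_i >= 0): OK
Complementary slackness (lambda_i * g_i(x) = 0 for all i): OK

Verdict: yes, KKT holds.

yes


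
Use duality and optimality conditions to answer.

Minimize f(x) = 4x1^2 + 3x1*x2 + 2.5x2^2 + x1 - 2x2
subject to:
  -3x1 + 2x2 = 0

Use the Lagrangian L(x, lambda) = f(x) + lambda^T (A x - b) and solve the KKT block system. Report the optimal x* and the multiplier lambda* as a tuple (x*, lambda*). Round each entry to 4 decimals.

Form the Lagrangian:
  L(x, lambda) = (1/2) x^T Q x + c^T x + lambda^T (A x - b)
Stationarity (grad_x L = 0): Q x + c + A^T lambda = 0.
Primal feasibility: A x = b.

This gives the KKT block system:
  [ Q   A^T ] [ x     ]   [-c ]
  [ A    0  ] [ lambda ] = [ b ]

Solving the linear system:
  x*      = (0.0708, 0.1062)
  lambda* = (0.6283)
  f(x*)   = -0.0708

x* = (0.0708, 0.1062), lambda* = (0.6283)


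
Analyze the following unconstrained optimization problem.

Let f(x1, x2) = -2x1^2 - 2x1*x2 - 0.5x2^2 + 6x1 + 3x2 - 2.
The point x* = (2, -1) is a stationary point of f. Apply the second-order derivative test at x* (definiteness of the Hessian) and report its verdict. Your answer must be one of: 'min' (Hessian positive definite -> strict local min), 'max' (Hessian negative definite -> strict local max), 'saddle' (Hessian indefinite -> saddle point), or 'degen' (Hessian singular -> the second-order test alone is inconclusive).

Compute the Hessian H = grad^2 f:
  H = [[-4, -2], [-2, -1]]
Verify stationarity: grad f(x*) = H x* + g = (0, 0).
Eigenvalues of H: -5, 0.
H has a zero eigenvalue (singular; negative semidefinite but not definite), so H is neither positive definite, negative definite, nor indefinite. The second-order test alone is inconclusive -> degen.
(Indeed, f is constant along the null direction of H through x*, so x* is not a strict local extremum.)

degen


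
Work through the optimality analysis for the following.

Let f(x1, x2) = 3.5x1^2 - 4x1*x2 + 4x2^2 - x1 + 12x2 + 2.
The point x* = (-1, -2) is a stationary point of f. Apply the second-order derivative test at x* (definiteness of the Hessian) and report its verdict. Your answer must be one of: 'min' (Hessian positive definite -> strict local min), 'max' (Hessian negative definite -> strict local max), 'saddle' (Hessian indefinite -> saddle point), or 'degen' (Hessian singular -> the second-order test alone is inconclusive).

Compute the Hessian H = grad^2 f:
  H = [[7, -4], [-4, 8]]
Verify stationarity: grad f(x*) = H x* + g = (0, 0).
Eigenvalues of H: 3.4689, 11.5311.
Both eigenvalues > 0, so H is positive definite -> x* is a strict local min.

min


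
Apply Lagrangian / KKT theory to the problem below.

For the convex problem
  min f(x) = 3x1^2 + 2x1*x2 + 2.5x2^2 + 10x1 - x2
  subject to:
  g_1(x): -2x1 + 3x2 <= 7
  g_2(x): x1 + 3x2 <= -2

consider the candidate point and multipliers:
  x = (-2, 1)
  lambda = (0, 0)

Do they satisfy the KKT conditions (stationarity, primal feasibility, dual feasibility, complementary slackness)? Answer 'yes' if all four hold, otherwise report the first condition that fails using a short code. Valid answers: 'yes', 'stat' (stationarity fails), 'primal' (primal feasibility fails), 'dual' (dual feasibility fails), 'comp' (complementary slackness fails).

Gradient of f: grad f(x) = Q x + c = (0, 0)
Constraint values g_i(x) = a_i^T x - b_i:
  g_1((-2, 1)) = 0
  g_2((-2, 1)) = 3
Stationarity residual: grad f(x) + sum_i lambda_i a_i = (0, 0)
  -> stationarity OK
Primal feasibility (all g_i <= 0): FAILS
Dual feasibility (all lambda_i >= 0): OK
Complementary slackness (lambda_i * g_i(x) = 0 for all i): OK

Verdict: the first failing condition is primal_feasibility -> primal.

primal


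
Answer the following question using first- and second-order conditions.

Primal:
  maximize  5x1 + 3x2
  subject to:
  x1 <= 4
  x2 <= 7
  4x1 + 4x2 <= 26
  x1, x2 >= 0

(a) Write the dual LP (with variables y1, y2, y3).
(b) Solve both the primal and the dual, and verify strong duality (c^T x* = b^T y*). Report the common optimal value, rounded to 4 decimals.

The standard primal-dual pair for 'max c^T x s.t. A x <= b, x >= 0' is:
  Dual:  min b^T y  s.t.  A^T y >= c,  y >= 0.

So the dual LP is:
  minimize  4y1 + 7y2 + 26y3
  subject to:
    y1 + 4y3 >= 5
    y2 + 4y3 >= 3
    y1, y2, y3 >= 0

Solving the primal: x* = (4, 2.5).
  primal value c^T x* = 27.5.
Solving the dual: y* = (2, 0, 0.75).
  dual value b^T y* = 27.5.
Strong duality: c^T x* = b^T y*. Confirmed.

27.5


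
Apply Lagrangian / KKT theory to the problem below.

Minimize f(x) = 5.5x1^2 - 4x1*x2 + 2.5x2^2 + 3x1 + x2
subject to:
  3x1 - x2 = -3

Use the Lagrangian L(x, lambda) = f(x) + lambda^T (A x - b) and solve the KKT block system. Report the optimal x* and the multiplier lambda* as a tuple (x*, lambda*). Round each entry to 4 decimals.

Form the Lagrangian:
  L(x, lambda) = (1/2) x^T Q x + c^T x + lambda^T (A x - b)
Stationarity (grad_x L = 0): Q x + c + A^T lambda = 0.
Primal feasibility: A x = b.

This gives the KKT block system:
  [ Q   A^T ] [ x     ]   [-c ]
  [ A    0  ] [ lambda ] = [ b ]

Solving the linear system:
  x*      = (-1.2188, -0.6562)
  lambda* = (2.5938)
  f(x*)   = 1.7344

x* = (-1.2188, -0.6562), lambda* = (2.5938)


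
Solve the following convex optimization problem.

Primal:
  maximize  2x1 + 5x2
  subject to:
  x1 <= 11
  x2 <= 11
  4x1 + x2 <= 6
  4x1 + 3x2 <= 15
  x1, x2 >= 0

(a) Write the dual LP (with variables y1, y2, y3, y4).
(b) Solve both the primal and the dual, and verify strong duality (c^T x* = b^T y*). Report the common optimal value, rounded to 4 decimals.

The standard primal-dual pair for 'max c^T x s.t. A x <= b, x >= 0' is:
  Dual:  min b^T y  s.t.  A^T y >= c,  y >= 0.

So the dual LP is:
  minimize  11y1 + 11y2 + 6y3 + 15y4
  subject to:
    y1 + 4y3 + 4y4 >= 2
    y2 + y3 + 3y4 >= 5
    y1, y2, y3, y4 >= 0

Solving the primal: x* = (0, 5).
  primal value c^T x* = 25.
Solving the dual: y* = (0, 0, 0, 1.6667).
  dual value b^T y* = 25.
Strong duality: c^T x* = b^T y*. Confirmed.

25


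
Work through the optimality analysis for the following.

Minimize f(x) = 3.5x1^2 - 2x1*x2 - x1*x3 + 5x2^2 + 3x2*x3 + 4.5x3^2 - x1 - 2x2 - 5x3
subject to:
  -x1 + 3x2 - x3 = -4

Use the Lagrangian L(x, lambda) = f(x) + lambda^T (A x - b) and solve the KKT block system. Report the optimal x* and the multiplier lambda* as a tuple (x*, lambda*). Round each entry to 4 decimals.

Form the Lagrangian:
  L(x, lambda) = (1/2) x^T Q x + c^T x + lambda^T (A x - b)
Stationarity (grad_x L = 0): Q x + c + A^T lambda = 0.
Primal feasibility: A x = b.

This gives the KKT block system:
  [ Q   A^T ] [ x     ]   [-c ]
  [ A    0  ] [ lambda ] = [ b ]

Solving the linear system:
  x*      = (0.4328, -0.806, 1.1493)
  lambda* = (2.4925)
  f(x*)   = 2.7015

x* = (0.4328, -0.806, 1.1493), lambda* = (2.4925)


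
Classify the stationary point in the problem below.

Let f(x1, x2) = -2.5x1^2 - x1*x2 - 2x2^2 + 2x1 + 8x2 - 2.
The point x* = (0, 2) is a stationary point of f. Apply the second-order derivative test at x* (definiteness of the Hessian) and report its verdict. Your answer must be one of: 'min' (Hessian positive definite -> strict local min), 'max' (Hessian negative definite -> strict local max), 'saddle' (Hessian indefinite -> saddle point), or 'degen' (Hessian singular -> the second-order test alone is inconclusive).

Compute the Hessian H = grad^2 f:
  H = [[-5, -1], [-1, -4]]
Verify stationarity: grad f(x*) = H x* + g = (0, 0).
Eigenvalues of H: -5.618, -3.382.
Both eigenvalues < 0, so H is negative definite -> x* is a strict local max.

max


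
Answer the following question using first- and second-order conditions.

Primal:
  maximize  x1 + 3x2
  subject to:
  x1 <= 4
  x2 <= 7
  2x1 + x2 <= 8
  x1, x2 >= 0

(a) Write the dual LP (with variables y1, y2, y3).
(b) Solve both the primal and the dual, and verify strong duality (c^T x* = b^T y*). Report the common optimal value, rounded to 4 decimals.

The standard primal-dual pair for 'max c^T x s.t. A x <= b, x >= 0' is:
  Dual:  min b^T y  s.t.  A^T y >= c,  y >= 0.

So the dual LP is:
  minimize  4y1 + 7y2 + 8y3
  subject to:
    y1 + 2y3 >= 1
    y2 + y3 >= 3
    y1, y2, y3 >= 0

Solving the primal: x* = (0.5, 7).
  primal value c^T x* = 21.5.
Solving the dual: y* = (0, 2.5, 0.5).
  dual value b^T y* = 21.5.
Strong duality: c^T x* = b^T y*. Confirmed.

21.5
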